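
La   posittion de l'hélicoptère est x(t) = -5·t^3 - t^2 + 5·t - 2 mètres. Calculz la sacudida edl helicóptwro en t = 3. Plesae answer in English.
To solve this, we need to take 3 derivatives of our position equation x(t) = -5·t^3 - t^2 + 5·t - 2. The derivative of position gives velocity: v(t) = -15·t^2 - 2·t + 5. Differentiating velocity, we get acceleration: a(t) = -30·t - 2. Differentiating acceleration, we get jerk: j(t) = -30. We have jerk j(t) = -30. Substituting t = 3: j(3) = -30.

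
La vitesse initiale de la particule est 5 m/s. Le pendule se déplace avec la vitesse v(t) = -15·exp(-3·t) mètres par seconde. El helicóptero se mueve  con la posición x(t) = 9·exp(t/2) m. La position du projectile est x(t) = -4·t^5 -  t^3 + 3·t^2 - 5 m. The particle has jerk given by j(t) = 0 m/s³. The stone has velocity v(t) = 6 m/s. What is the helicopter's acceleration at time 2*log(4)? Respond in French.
Pour résoudre ceci, nous devons prendre 2 dérivées de notre équation de la position x(t) = 9·exp(t/2). La dérivée de la position donne la vitesse: v(t) = 9·exp(t/2)/2. La dérivée de la vitesse donne l'accélération: a(t) = 9·exp(t/2)/4. De l'équation de l'accélération a(t) = 9·exp(t/2)/4, nous substituons t = 2*log(4) pour obtenir a = 9.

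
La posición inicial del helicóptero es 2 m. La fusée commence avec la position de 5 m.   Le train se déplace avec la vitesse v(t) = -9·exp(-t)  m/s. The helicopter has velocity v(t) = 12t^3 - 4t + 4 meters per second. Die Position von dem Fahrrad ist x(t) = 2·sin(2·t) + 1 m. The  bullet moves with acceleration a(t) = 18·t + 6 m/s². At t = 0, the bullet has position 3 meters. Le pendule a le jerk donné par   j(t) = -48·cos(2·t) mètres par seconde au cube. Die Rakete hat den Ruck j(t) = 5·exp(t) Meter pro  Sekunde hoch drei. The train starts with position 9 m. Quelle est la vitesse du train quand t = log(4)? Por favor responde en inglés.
Using v(t) = -9·exp(-t) and substituting t = log(4), we find v = -9/4.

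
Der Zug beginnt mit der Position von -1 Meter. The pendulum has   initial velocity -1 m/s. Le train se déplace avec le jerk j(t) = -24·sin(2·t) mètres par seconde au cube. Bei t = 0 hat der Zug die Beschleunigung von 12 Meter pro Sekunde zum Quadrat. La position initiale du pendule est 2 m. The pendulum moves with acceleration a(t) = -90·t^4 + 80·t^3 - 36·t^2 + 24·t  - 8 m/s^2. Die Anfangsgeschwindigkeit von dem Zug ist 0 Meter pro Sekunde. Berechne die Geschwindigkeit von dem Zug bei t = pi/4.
Ausgehend von dem Ruck j(t) = -24·sin(2·t), nehmen wir 2 Integrale. Die Stammfunktion von dem Ruck, mit a(0) = 12, ergibt die Beschleunigung: a(t) = 12·cos(2·t). Das Integral von der Beschleunigung ist die Geschwindigkeit. Mit v(0) = 0 erhalten wir v(t) = 6·sin(2·t). Aus der Gleichung für die Geschwindigkeit v(t) = 6·sin(2·t), setzen wir t = pi/4 ein und erhalten v = 6.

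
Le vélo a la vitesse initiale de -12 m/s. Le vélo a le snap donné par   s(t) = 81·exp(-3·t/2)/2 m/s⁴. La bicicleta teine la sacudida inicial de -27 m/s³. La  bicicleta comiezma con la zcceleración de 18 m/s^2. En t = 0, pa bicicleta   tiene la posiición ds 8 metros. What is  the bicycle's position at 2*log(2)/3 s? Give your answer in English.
To find the answer, we compute 4 antiderivatives of s(t) = 81·exp(-3·t/2)/2. The antiderivative of snap is jerk. Using j(0) = -27, we get j(t) = -27·exp(-3·t/2). The integral of jerk, with a(0) = 18, gives acceleration: a(t) = 18·exp(-3·t/2). Integrating acceleration and using the initial condition v(0) = -12, we get v(t) = -12·exp(-3·t/2). The antiderivative of velocity, with x(0) = 8, gives position: x(t) = 8·exp(-3·t/2). Using x(t) = 8·exp(-3·t/2) and substituting t = 2*log(2)/3, we find x = 4.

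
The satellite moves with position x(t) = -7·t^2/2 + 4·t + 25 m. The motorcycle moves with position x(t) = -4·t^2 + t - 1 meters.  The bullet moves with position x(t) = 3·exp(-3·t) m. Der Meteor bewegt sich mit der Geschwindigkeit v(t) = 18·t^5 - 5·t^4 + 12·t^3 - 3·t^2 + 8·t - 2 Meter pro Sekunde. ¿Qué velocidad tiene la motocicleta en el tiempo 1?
Para resolver esto, necesitamos tomar 1 derivada de nuestra ecuación de la posición x(t) = -4·t^2 + t - 1. Derivando la posición, obtenemos la velocidad: v(t) = 1 - 8·t. De la ecuación de la velocidad v(t) = 1 - 8·t, sustituimos t = 1 para obtener v = -7.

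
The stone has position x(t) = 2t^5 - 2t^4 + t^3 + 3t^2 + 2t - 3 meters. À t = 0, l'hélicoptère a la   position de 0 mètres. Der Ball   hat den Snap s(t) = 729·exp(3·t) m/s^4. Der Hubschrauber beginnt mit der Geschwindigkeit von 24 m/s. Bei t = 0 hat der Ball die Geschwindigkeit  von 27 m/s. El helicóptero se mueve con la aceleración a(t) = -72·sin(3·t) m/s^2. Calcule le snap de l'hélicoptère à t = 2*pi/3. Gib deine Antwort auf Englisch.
To solve this, we need to take 2 derivatives of our acceleration equation a(t) = -72·sin(3·t). Differentiating acceleration, we get jerk: j(t) = -216·cos(3·t). Differentiating jerk, we get snap: s(t) = 648·sin(3·t). Using s(t) = 648·sin(3·t) and substituting t = 2*pi/3, we find s = 0.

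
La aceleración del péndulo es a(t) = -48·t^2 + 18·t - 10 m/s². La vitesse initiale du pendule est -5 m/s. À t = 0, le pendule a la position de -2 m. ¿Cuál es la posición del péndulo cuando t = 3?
Para resolver esto, necesitamos tomar 2 antiderivadas de nuestra ecuación de la aceleración a(t) = -48·t^2 + 18·t - 10. La antiderivada de la aceleración, con v(0) = -5, da la velocidad: v(t) = -16·t^3 + 9·t^2 - 10·t - 5. Integrando la velocidad y usando la condición inicial x(0) = -2, obtenemos x(t) = -4·t^4 + 3·t^3 - 5·t^2 - 5·t - 2. Usando x(t) = -4·t^4 + 3·t^3 - 5·t^2 - 5·t - 2 y sustituyendo t = 3, encontramos x = -305.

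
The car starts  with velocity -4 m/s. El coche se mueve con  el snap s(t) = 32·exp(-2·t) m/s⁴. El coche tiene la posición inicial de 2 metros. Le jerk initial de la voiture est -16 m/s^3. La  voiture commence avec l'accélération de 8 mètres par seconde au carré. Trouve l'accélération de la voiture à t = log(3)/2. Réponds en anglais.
To find the answer, we compute 2 integrals of s(t) = 32·exp(-2·t). Taking ∫s(t)dt and applying j(0) = -16, we find j(t) = -16·exp(-2·t). Finding the integral of j(t) and using a(0) = 8: a(t) = 8·exp(-2·t). We have acceleration a(t) = 8·exp(-2·t). Substituting t = log(3)/2: a(log(3)/2) = 8/3.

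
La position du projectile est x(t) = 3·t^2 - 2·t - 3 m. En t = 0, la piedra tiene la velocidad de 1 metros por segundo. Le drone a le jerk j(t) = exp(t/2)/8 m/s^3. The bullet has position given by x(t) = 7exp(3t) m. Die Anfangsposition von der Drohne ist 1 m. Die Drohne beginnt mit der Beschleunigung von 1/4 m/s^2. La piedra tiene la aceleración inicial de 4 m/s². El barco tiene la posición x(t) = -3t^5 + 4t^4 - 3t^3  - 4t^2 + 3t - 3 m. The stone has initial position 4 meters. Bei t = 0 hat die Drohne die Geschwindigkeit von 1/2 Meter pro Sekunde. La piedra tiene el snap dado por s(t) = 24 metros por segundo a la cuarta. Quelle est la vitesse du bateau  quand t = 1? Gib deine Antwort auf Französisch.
En partant de la position x(t) = -3·t^5 + 4·t^4 - 3·t^3 - 4·t^2 + 3·t - 3, nous prenons 1 dérivée. En dérivant la position, nous obtenons la vitesse: v(t) = -15·t^4 + 16·t^3 - 9·t^2 - 8·t + 3. En utilisant v(t) = -15·t^4 + 16·t^3 - 9·t^2 - 8·t + 3 et en substituant t = 1, nous trouvons v = -13.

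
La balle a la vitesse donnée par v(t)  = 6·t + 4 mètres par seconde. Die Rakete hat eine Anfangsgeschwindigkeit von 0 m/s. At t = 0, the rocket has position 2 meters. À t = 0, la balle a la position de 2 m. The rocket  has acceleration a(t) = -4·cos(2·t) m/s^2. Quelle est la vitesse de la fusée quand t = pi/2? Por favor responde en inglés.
To solve this, we need to take 1 integral of our acceleration equation a(t) = -4·cos(2·t). Taking ∫a(t)dt and applying v(0) = 0, we find v(t) = -2·sin(2·t). From the given velocity equation v(t) = -2·sin(2·t), we substitute t = pi/2 to get v = 0.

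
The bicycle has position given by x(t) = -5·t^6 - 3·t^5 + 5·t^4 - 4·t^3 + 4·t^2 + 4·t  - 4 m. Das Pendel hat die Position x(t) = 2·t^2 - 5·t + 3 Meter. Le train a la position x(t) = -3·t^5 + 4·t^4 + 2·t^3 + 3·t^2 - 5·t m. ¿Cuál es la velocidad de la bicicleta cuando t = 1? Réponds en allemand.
Um dies zu lösen, müssen wir 1 Ableitung unserer Gleichung für die Position x(t) = -5·t^6 - 3·t^5 + 5·t^4 - 4·t^3 + 4·t^2 + 4·t - 4 nehmen. Mit d/dt von x(t) finden wir v(t) = -30·t^5 - 15·t^4 + 20·t^3 - 12·t^2 + 8·t + 4. Wir haben die Geschwindigkeit v(t) = -30·t^5 - 15·t^4 + 20·t^3 - 12·t^2 + 8·t + 4. Durch Einsetzen von t = 1: v(1) = -25.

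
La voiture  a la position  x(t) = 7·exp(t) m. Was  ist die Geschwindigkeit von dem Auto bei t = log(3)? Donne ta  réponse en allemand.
Um dies zu lösen, müssen wir 1 Ableitung unserer Gleichung für die Position x(t) = 7·exp(t) nehmen. Durch Ableiten von der Position erhalten wir die Geschwindigkeit: v(t) = 7·exp(t). Wir haben die Geschwindigkeit v(t) = 7·exp(t). Durch Einsetzen von t = log(3): v(log(3)) = 21.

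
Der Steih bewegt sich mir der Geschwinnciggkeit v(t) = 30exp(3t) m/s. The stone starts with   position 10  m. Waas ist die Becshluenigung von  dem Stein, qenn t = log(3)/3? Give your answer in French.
Nous devons dériver notre équation de la vitesse v(t) = 30·exp(3·t) 1 fois. En prenant d/dt de v(t), nous trouvons a(t) = 90·exp(3·t). Nous avons l'accélération a(t) = 90·exp(3·t). En substituant t = log(3)/3: a(log(3)/3) = 270.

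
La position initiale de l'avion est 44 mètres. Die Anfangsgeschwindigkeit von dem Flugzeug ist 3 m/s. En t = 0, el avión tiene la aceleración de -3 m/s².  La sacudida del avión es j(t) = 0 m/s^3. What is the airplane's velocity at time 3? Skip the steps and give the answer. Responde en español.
En t = 3, v = -6.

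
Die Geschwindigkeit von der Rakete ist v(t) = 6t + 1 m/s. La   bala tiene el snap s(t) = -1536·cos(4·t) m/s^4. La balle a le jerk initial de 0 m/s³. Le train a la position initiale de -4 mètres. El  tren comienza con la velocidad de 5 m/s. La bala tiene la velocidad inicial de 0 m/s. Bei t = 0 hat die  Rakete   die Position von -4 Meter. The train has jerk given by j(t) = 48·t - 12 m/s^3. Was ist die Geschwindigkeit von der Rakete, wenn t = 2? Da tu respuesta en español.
De la ecuación de la velocidad v(t) = 6·t + 1, sustituimos t = 2 para obtener v = 13.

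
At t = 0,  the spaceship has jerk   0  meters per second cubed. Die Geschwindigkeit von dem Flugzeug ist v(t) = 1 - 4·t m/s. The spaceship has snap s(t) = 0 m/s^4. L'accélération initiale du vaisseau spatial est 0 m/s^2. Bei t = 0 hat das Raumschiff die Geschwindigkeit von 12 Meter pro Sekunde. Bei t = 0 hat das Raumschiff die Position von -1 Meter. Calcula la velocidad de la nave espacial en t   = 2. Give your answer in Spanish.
Partiendo del snap s(t) = 0, tomamos 3 integrales. Tomando ∫s(t)dt y aplicando j(0) = 0, encontramos j(t) = 0. La antiderivada de la sacudida es la aceleración. Usando a(0) = 0, obtenemos a(t) = 0. Integrando la aceleración y usando la condición inicial v(0) = 12, obtenemos v(t) = 12. De la ecuación de la velocidad v(t) = 12, sustituimos t = 2 para obtener v = 12.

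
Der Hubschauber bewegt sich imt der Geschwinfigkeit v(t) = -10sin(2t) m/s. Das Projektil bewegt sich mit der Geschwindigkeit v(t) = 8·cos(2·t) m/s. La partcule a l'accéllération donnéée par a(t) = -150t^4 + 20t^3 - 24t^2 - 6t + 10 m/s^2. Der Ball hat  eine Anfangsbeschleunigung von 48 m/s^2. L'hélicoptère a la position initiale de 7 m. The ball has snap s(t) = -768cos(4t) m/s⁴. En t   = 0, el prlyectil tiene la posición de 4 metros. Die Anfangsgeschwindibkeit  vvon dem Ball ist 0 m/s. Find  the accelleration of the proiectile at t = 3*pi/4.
To solve this, we need to take 1 derivative of our velocity equation v(t) = 8·cos(2·t). The derivative of velocity gives acceleration: a(t) = -16·sin(2·t). We have acceleration a(t) = -16·sin(2·t). Substituting t = 3*pi/4: a(3*pi/4) = 16.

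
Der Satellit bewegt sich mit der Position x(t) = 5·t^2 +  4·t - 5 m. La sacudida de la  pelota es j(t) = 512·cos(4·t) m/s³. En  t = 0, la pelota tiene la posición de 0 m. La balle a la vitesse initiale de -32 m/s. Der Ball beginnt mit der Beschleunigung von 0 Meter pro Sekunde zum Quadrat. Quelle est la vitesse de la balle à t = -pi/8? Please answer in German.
Um dies zu lösen, müssen wir 2 Integrale unserer Gleichung für den Ruck j(t) = 512·cos(4·t) finden. Durch Integration von dem Ruck und Verwendung der Anfangsbedingung a(0) = 0, erhalten wir a(t) = 128·sin(4·t). Das Integral von der Beschleunigung ist die Geschwindigkeit. Mit v(0) = -32 erhalten wir v(t) = -32·cos(4·t). Wir haben die Geschwindigkeit v(t) = -32·cos(4·t). Durch Einsetzen von t = -pi/8: v(-pi/8) = 0.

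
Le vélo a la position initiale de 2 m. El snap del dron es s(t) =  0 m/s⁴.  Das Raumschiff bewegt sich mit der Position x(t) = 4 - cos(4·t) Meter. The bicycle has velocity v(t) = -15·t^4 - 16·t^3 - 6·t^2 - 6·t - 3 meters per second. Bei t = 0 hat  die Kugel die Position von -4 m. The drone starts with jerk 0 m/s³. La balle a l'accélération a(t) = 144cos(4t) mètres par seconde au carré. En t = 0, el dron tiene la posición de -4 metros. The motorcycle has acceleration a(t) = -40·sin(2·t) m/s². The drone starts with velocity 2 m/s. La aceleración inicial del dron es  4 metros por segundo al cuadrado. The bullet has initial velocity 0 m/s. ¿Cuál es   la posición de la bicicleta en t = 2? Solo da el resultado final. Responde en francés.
La réponse est -192.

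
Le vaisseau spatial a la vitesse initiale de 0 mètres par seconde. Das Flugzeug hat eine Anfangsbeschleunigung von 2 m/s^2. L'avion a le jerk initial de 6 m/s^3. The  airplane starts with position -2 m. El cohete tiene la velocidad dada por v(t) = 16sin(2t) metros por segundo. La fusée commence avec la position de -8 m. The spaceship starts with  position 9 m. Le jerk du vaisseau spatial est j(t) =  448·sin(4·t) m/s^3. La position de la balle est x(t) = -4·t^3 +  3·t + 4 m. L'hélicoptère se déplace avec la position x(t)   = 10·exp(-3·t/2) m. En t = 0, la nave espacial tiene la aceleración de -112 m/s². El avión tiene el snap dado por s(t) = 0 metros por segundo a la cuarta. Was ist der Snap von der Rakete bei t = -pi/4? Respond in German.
Um dies zu lösen, müssen wir 3 Ableitungen unserer Gleichung für die Geschwindigkeit v(t) = 16·sin(2·t) nehmen. Die Ableitung von der Geschwindigkeit ergibt die Beschleunigung: a(t) = 32·cos(2·t). Mit d/dt von a(t) finden wir j(t) = -64·sin(2·t). Die Ableitung von dem Ruck ergibt den Snap: s(t) = -128·cos(2·t). Mit s(t) = -128·cos(2·t) und Einsetzen von t = -pi/4, finden wir s = 0.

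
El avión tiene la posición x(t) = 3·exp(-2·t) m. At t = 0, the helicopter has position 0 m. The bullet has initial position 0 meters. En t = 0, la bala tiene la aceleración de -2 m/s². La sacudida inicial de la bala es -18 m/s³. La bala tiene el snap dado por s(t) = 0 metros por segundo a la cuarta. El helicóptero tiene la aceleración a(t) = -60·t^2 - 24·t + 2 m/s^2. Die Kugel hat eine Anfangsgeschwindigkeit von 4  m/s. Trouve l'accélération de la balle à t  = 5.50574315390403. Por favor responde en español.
Debemos encontrar la integral de nuestra ecuación del snap s(t) = 0 2 veces. La antiderivada del snap, con j(0) = -18, da la sacudida: j(t) = -18. La antiderivada de la sacudida, con a(0) = -2, da la aceleración: a(t) = -18·t - 2. Usando a(t) = -18·t - 2 y sustituyendo t = 5.50574315390403, encontramos a = -101.103376770273.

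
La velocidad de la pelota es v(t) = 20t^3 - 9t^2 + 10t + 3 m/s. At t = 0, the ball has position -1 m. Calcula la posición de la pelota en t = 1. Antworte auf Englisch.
We must find the integral of our velocity equation v(t) = 20·t^3 - 9·t^2 + 10·t + 3 1 time. The integral of velocity, with x(0) = -1, gives position: x(t) = 5·t^4 - 3·t^3 + 5·t^2 + 3·t - 1. We have position x(t) = 5·t^4 - 3·t^3 + 5·t^2 + 3·t - 1. Substituting t = 1: x(1) = 9.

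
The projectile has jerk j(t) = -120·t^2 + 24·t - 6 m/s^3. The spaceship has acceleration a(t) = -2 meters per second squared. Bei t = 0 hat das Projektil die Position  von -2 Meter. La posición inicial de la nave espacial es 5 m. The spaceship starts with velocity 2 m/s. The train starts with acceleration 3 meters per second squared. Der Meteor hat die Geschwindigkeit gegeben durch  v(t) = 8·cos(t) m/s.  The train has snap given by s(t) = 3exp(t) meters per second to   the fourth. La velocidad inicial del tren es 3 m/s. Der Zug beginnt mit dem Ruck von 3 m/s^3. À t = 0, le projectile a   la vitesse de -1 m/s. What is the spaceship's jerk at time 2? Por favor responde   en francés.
Pour résoudre ceci, nous devons prendre 1 dérivée de notre équation de l'accélération a(t) = -2. En prenant d/dt de a(t), nous trouvons j(t) = 0. En utilisant j(t) = 0 et en substituant t = 2, nous trouvons j = 0.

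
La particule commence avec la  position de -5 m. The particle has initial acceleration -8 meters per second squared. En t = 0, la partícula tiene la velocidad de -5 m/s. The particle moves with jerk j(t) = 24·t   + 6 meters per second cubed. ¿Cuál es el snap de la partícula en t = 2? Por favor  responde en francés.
Nous devons dériver notre équation du jerk j(t) = 24·t + 6 1 fois. La dérivée du jerk donne le snap: s(t) = 24. De l'équation du snap s(t) = 24, nous substituons t = 2 pour obtenir s = 24.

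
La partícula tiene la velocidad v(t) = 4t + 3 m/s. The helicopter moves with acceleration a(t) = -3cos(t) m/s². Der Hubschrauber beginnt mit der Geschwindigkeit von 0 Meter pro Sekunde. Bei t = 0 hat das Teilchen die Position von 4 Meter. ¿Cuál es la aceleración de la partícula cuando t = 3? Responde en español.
Debemos derivar nuestra ecuación de la velocidad v(t) = 4·t + 3 1 vez. Derivando la velocidad, obtenemos la aceleración: a(t) = 4. Usando a(t) = 4 y sustituyendo t = 3, encontramos a = 4.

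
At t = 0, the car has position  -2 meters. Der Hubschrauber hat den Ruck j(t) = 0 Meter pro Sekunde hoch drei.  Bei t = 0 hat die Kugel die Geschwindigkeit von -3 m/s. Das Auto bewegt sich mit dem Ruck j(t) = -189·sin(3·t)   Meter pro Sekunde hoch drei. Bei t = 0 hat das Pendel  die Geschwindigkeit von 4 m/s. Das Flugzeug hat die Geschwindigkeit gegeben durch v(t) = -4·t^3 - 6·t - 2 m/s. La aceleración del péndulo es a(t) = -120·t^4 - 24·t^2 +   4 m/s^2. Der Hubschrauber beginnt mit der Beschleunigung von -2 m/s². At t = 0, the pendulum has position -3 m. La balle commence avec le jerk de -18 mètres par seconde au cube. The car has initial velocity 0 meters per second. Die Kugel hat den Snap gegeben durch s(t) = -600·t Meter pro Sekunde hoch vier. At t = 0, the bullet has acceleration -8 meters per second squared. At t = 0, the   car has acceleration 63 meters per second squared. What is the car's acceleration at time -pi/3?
Starting from jerk j(t) = -189·sin(3·t), we take 1 integral. The integral of jerk is acceleration. Using a(0) = 63, we get a(t) = 63·cos(3·t). Using a(t) = 63·cos(3·t) and substituting t = -pi/3, we find a = -63.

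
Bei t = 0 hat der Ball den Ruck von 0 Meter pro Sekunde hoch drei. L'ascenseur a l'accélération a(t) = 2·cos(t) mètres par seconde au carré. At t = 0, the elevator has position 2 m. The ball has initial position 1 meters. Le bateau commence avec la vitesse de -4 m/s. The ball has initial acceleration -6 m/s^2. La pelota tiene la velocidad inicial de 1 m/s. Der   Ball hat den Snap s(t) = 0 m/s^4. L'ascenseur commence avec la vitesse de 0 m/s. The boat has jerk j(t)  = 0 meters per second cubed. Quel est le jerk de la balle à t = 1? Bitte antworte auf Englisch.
To find the answer, we compute 1 integral of s(t) = 0. Taking ∫s(t)dt and applying j(0) = 0, we find j(t) = 0. We have jerk j(t) = 0. Substituting t = 1: j(1) = 0.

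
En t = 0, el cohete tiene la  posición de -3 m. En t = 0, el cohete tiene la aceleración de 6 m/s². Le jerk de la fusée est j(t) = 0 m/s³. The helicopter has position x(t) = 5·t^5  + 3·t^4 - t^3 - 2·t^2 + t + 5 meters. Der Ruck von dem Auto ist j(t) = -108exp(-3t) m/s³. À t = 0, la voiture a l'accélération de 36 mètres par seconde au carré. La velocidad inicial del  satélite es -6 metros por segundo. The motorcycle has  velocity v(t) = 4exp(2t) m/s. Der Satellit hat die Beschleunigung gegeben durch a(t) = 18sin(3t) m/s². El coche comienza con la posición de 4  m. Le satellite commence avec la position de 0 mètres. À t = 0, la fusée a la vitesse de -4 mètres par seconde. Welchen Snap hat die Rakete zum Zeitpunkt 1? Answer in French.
Nous devons dériver notre équation du jerk j(t) = 0 1 fois. En dérivant le jerk, nous obtenons le snap: s(t) = 0. Nous avons le snap s(t) = 0. En substituant t = 1: s(1) = 0.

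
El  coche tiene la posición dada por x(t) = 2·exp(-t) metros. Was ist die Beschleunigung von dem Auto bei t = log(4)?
Wir müssen unsere Gleichung für die Position x(t) = 2·exp(-t) 2-mal ableiten. Durch Ableiten von der Position erhalten wir die Geschwindigkeit: v(t) = -2·exp(-t). Durch Ableiten von der Geschwindigkeit erhalten wir die Beschleunigung: a(t) = 2·exp(-t). Mit a(t) = 2·exp(-t) und Einsetzen von t = log(4), finden wir a = 1/2.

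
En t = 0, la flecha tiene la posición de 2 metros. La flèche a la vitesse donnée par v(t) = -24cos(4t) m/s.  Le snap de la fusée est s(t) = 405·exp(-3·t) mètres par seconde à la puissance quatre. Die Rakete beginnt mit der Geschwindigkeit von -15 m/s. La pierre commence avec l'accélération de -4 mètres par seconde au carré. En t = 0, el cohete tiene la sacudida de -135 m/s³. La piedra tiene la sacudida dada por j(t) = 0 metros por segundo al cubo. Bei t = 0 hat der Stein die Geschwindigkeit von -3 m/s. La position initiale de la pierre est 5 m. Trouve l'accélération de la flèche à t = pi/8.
Nous devons dériver notre équation de la vitesse v(t) = -24·cos(4·t) 1 fois. En dérivant la vitesse, nous obtenons l'accélération: a(t) = 96·sin(4·t). Nous avons l'accélération a(t) = 96·sin(4·t). En substituant t = pi/8: a(pi/8) = 96.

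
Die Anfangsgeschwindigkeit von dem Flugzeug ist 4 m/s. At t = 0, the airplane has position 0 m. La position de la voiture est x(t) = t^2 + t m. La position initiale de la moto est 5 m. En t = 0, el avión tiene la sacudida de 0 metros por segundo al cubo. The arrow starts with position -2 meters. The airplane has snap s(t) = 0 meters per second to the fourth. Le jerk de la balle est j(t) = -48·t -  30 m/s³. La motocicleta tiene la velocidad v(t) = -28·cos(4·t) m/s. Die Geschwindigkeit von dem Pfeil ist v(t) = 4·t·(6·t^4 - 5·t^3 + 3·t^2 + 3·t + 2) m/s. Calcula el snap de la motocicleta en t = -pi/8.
Para resolver esto, necesitamos tomar 3 derivadas de nuestra ecuación de la velocidad v(t) = -28·cos(4·t). Derivando la velocidad, obtenemos la aceleración: a(t) = 112·sin(4·t). Derivando la aceleración, obtenemos la sacudida: j(t) = 448·cos(4·t). La derivada de la sacudida da el snap: s(t) = -1792·sin(4·t). Usando s(t) = -1792·sin(4·t) y sustituyendo t = -pi/8, encontramos s = 1792.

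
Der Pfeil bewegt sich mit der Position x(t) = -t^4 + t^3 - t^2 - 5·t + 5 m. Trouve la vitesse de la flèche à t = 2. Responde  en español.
Partiendo de la posición x(t) = -t^4 + t^3 - t^2 - 5·t + 5, tomamos 1 derivada. Derivando la posición, obtenemos la velocidad: v(t) = -4·t^3 + 3·t^2 - 2·t - 5. Usando v(t) = -4·t^3 + 3·t^2 - 2·t - 5 y sustituyendo t = 2, encontramos v = -29.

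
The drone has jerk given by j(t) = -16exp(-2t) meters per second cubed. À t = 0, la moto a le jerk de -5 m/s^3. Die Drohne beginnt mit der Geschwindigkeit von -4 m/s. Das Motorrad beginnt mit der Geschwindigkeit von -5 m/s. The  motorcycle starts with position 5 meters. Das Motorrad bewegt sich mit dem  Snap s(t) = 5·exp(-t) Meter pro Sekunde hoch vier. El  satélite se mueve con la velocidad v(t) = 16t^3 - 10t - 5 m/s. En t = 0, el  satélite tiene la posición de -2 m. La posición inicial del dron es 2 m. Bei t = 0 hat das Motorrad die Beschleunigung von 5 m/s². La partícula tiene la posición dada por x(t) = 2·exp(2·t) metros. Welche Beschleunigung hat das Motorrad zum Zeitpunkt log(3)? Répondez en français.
Pour résoudre ceci, nous devons prendre 2 intégrales de notre équation du snap s(t) = 5·exp(-t). En prenant ∫s(t)dt et en appliquant j(0) = -5, nous trouvons j(t) = -5·exp(-t). La primitive du jerk est l'accélération. En utilisant a(0) = 5, nous obtenons a(t) = 5·exp(-t). De l'équation de l'accélération a(t) = 5·exp(-t), nous substituons t = log(3) pour obtenir a = 5/3.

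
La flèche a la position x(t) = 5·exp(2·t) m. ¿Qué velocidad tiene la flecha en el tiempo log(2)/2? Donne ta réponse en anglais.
We must differentiate our position equation x(t) = 5·exp(2·t) 1 time. The derivative of position gives velocity: v(t) = 10·exp(2·t). Using v(t) = 10·exp(2·t) and substituting t = log(2)/2, we find v = 20.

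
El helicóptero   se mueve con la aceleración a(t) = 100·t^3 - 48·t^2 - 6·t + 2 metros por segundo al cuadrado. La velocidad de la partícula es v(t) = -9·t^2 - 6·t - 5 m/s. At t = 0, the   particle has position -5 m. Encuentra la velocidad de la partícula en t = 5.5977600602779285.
Tenemos la velocidad v(t) = -9·t^2 - 6·t - 5. Sustituyendo t = 5.5977600602779285: v(5.5977600602779285) = -320.600819593652.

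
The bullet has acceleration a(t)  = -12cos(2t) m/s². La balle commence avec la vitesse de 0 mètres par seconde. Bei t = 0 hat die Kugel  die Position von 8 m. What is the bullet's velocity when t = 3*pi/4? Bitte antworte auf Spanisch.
Para resolver esto, necesitamos tomar 1 antiderivada de nuestra ecuación de la aceleración a(t) = -12·cos(2·t). Tomando ∫a(t)dt y aplicando v(0) = 0, encontramos v(t) = -6·sin(2·t). De la ecuación de la velocidad v(t) = -6·sin(2·t), sustituimos t = 3*pi/4 para obtener v = 6.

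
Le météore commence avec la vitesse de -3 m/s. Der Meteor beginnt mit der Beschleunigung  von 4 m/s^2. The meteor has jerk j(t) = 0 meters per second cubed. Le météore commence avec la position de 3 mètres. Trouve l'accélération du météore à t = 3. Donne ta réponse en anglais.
To solve this, we need to take 1 integral of our jerk equation j(t) = 0. Finding the antiderivative of j(t) and using a(0) = 4: a(t) = 4. From the given acceleration equation a(t) = 4, we substitute t = 3 to get a = 4.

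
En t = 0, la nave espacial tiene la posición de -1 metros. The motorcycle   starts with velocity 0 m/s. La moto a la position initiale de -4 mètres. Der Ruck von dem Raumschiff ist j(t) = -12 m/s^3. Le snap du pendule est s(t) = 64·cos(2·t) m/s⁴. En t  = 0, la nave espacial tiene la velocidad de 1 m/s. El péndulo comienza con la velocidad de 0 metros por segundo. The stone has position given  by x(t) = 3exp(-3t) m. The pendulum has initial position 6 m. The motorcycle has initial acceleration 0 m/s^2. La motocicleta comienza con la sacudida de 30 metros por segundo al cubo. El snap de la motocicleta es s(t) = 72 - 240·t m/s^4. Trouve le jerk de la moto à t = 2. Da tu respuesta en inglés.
To solve this, we need to take 1 integral of our snap equation s(t) = 72 - 240·t. Integrating snap and using the initial condition j(0) = 30, we get j(t) = -120·t^2 + 72·t + 30. We have jerk j(t) = -120·t^2 + 72·t + 30. Substituting t = 2: j(2) = -306.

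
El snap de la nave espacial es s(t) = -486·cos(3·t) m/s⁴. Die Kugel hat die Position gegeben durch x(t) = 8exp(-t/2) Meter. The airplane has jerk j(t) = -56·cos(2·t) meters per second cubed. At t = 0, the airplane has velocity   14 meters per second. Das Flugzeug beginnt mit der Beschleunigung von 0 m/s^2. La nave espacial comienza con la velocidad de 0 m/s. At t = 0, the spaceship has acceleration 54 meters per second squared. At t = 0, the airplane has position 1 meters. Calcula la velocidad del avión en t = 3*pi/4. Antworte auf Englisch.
We must find the antiderivative of our jerk equation j(t) = -56·cos(2·t) 2 times. Finding the antiderivative of j(t) and using a(0) = 0: a(t) = -28·sin(2·t). Finding the integral of a(t) and using v(0) = 14: v(t) = 14·cos(2·t). We have velocity v(t) = 14·cos(2·t). Substituting t = 3*pi/4: v(3*pi/4) = 0.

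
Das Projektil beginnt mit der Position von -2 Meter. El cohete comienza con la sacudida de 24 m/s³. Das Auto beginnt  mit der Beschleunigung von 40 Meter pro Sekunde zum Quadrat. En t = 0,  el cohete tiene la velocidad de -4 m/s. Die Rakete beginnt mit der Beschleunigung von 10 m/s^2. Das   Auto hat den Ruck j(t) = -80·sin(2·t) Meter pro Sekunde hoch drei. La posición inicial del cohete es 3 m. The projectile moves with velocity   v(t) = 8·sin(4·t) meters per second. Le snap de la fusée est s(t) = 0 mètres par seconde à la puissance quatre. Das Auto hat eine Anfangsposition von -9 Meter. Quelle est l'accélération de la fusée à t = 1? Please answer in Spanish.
Necesitamos integrar nuestra ecuación del snap s(t) = 0 2 veces. Tomando ∫s(t)dt y aplicando j(0) = 24, encontramos j(t) = 24. Integrando la sacudida y usando la condición inicial a(0) = 10, obtenemos a(t) = 24·t + 10. Tenemos la aceleración a(t) = 24·t + 10. Sustituyendo t = 1: a(1) = 34.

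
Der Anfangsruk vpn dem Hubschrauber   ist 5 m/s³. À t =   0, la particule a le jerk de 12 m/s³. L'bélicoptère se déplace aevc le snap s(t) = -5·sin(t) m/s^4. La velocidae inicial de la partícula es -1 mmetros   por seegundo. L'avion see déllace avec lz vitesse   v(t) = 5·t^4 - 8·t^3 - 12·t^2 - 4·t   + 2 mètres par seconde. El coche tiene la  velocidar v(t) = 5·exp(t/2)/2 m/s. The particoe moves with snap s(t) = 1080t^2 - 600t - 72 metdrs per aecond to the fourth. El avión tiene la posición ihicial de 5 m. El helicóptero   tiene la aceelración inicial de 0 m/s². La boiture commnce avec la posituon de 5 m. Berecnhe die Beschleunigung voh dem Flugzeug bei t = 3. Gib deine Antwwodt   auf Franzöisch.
Nous devons dériver notre équation de la vitesse v(t) = 5·t^4 - 8·t^3 - 12·t^2 - 4·t + 2 1 fois. En dérivant la vitesse, nous obtenons l'accélération: a(t) = 20·t^3 - 24·t^2 - 24·t - 4. Nous avons l'accélération a(t) = 20·t^3 - 24·t^2 - 24·t - 4. En substituant t = 3: a(3) = 248.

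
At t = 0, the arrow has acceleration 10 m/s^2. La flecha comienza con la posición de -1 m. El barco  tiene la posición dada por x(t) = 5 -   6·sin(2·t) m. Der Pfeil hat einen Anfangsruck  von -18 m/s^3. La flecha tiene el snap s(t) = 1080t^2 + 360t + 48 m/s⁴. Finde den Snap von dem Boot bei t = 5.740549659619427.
Ausgehend von der Position x(t) = 5 - 6·sin(2·t), nehmen wir 4 Ableitungen. Die Ableitung von der Position ergibt die Geschwindigkeit: v(t) = -12·cos(2·t). Durch Ableiten von der Geschwindigkeit erhalten wir die Beschleunigung: a(t) = 24·sin(2·t). Mit d/dt von a(t) finden wir j(t) = 48·cos(2·t). Durch Ableiten von dem Ruck erhalten wir den Snap: s(t) = -96·sin(2·t). Mit s(t) = -96·sin(2·t) und Einsetzen von t = 5.740549659619427, finden wir s = 84.9052850908929.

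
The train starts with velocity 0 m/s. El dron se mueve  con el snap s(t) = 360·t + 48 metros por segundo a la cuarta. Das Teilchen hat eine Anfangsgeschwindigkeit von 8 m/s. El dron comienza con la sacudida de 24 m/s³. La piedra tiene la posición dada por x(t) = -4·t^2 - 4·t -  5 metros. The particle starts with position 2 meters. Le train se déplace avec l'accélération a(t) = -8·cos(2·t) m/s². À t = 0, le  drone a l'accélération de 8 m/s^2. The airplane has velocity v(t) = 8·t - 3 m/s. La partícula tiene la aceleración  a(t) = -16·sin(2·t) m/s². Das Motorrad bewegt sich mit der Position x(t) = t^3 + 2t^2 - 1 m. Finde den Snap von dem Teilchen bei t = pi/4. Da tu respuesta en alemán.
Ausgehend von der Beschleunigung a(t) = -16·sin(2·t), nehmen wir 2 Ableitungen. Die Ableitung von der Beschleunigung ergibt den Ruck: j(t) = -32·cos(2·t). Mit d/dt von j(t) finden wir s(t) = 64·sin(2·t). Wir haben den Snap s(t) = 64·sin(2·t). Durch Einsetzen von t = pi/4: s(pi/4) = 64.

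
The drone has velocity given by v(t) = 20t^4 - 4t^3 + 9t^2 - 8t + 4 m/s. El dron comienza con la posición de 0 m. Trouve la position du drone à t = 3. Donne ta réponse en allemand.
Um dies zu lösen, müssen wir 1 Stammfunktion unserer Gleichung für die Geschwindigkeit v(t) = 20·t^4 - 4·t^3 + 9·t^2 - 8·t + 4 finden. Mit ∫v(t)dt und Anwendung von x(0) = 0, finden wir x(t) = 4·t^5 - t^4 + 3·t^3 - 4·t^2 + 4·t. Wir haben die Position x(t) = 4·t^5 - t^4 + 3·t^3 - 4·t^2 + 4·t. Durch Einsetzen von t = 3: x(3) = 948.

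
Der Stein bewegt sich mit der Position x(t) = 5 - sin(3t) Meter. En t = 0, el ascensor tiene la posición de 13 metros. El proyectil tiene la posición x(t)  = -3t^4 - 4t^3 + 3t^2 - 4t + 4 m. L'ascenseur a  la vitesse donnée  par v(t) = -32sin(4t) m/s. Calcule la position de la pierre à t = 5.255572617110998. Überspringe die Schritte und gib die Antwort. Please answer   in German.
x(5.255572617110998) = 5.05872078475835.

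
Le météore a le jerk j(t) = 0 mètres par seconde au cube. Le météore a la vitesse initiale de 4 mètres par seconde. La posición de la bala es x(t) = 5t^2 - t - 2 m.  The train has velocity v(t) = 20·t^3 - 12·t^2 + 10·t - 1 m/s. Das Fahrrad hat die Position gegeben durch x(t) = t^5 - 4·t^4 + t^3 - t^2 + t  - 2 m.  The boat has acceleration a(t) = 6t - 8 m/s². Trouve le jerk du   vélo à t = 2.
Nous devons dériver notre équation de la position x(t) = t^5 - 4·t^4 + t^3 - t^2 + t - 2 3 fois. En dérivant la position, nous obtenons la vitesse: v(t) = 5·t^4 - 16·t^3 + 3·t^2 - 2·t + 1. En dérivant la vitesse, nous obtenons l'accélération: a(t) = 20·t^3 - 48·t^2 + 6·t - 2. En prenant d/dt de a(t), nous trouvons j(t) = 60·t^2 - 96·t + 6. En utilisant j(t) = 60·t^2 - 96·t + 6 et en substituant t = 2, nous trouvons j = 54.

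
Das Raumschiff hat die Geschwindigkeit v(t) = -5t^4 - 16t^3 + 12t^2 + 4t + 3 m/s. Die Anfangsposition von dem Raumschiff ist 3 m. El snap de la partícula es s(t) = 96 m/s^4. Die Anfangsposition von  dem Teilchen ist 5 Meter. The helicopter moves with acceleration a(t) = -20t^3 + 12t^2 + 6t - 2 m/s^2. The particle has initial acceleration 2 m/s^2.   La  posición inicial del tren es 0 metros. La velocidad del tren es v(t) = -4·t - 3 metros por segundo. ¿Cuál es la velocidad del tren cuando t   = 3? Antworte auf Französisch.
De l'équation de la vitesse v(t) = -4·t - 3, nous substituons t = 3 pour obtenir v = -15.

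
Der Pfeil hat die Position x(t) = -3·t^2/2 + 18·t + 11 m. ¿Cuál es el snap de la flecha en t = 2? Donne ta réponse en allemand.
Wir müssen unsere Gleichung für die Position x(t) = -3·t^2/2 + 18·t + 11 4-mal ableiten. Mit d/dt von x(t) finden wir v(t) = 18 - 3·t. Durch Ableiten von der Geschwindigkeit erhalten wir die Beschleunigung: a(t) = -3. Mit d/dt von a(t) finden wir j(t) = 0. Durch Ableiten von dem Ruck erhalten wir den Snap: s(t) = 0. Mit s(t) = 0 und Einsetzen von t = 2, finden wir s = 0.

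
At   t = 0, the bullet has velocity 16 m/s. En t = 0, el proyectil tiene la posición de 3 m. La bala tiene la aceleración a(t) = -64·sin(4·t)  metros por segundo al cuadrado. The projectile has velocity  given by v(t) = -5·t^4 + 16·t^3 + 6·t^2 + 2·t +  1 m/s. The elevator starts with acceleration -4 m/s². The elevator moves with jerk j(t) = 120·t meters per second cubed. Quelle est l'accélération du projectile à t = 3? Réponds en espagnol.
Debemos derivar nuestra ecuación de la velocidad v(t) = -5·t^4 + 16·t^3 + 6·t^2 + 2·t + 1 1 vez. Tomando d/dt de v(t), encontramos a(t) = -20·t^3 + 48·t^2 + 12·t + 2. Tenemos la aceleración a(t) = -20·t^3 + 48·t^2 + 12·t + 2. Sustituyendo t = 3: a(3) = -70.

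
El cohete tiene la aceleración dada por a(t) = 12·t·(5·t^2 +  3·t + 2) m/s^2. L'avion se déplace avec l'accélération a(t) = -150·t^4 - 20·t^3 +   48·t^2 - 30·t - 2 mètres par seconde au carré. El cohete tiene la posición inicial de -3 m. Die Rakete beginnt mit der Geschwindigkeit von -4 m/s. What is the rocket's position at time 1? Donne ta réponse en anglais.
We must find the integral of our acceleration equation a(t) = 12·t·(5·t^2 + 3·t + 2) 2 times. The integral of acceleration is velocity. Using v(0) = -4, we get v(t) = 15·t^4 + 12·t^3 + 12·t^2 - 4. The antiderivative of velocity is position. Using x(0) = -3, we get x(t) = 3·t^5 + 3·t^4 + 4·t^3 - 4·t - 3. Using x(t) = 3·t^5 + 3·t^4 + 4·t^3 - 4·t - 3 and substituting t = 1, we find x = 3.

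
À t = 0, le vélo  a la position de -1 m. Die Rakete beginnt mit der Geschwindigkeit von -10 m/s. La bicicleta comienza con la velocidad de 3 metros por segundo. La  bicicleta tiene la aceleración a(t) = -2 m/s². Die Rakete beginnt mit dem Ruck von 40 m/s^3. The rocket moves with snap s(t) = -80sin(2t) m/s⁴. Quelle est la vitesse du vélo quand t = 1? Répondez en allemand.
Ausgehend von der Beschleunigung a(t) = -2, nehmen wir 1 Integral. Das Integral von der Beschleunigung ist die Geschwindigkeit. Mit v(0) = 3 erhalten wir v(t) = 3 - 2·t. Wir haben die Geschwindigkeit v(t) = 3 - 2·t. Durch Einsetzen von t = 1: v(1) = 1.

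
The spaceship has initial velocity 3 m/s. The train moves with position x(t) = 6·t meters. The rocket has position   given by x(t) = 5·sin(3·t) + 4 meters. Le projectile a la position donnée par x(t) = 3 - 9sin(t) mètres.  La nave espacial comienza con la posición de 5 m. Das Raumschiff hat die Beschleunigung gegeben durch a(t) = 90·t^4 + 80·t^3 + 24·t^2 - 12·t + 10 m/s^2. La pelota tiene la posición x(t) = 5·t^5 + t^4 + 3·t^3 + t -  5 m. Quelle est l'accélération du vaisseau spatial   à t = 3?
De l'équation de l'accélération a(t) = 90·t^4 + 80·t^3 + 24·t^2 - 12·t + 10, nous substituons t = 3 pour obtenir a = 9640.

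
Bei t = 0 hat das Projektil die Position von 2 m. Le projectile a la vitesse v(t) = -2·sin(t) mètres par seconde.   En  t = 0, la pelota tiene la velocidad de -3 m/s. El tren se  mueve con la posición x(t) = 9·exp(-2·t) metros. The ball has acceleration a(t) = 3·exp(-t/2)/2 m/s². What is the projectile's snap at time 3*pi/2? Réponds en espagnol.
Debemos derivar nuestra ecuación de la velocidad v(t) = -2·sin(t) 3 veces. Derivando la velocidad, obtenemos la aceleración: a(t) = -2·cos(t). Tomando d/dt de a(t), encontramos j(t) = 2·sin(t). La derivada de la sacudida da el snap: s(t) = 2·cos(t). Tenemos el snap s(t) = 2·cos(t). Sustituyendo t = 3*pi/2: s(3*pi/2) = 0.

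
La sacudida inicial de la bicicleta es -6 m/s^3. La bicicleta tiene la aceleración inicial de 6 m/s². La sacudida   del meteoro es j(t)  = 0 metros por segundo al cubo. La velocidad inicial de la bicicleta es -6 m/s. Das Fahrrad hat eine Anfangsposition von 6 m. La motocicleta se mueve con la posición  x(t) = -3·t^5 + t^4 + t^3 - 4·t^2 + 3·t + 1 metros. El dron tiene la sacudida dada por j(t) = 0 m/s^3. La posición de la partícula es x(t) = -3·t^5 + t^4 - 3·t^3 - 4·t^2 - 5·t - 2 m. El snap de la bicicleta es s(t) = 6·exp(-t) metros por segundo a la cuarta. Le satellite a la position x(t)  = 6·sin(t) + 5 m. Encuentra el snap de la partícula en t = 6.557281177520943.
Para resolver esto, necesitamos tomar 4 derivadas de nuestra ecuación de la posición x(t) = -3·t^5 + t^4 - 3·t^3 - 4·t^2 - 5·t - 2. La derivada de la posición da la velocidad: v(t) = -15·t^4 + 4·t^3 - 9·t^2 - 8·t - 5. Derivando la velocidad, obtenemos la aceleración: a(t) = -60·t^3 + 12·t^2 - 18·t - 8. Tomando d/dt de a(t), encontramos j(t) = -180·t^2 + 24·t - 18. Derivando la sacudida, obtenemos el snap: s(t) = 24 - 360·t. Usando s(t) = 24 - 360·t y sustituyendo t = 6.557281177520943, encontramos s = -2336.62122390754.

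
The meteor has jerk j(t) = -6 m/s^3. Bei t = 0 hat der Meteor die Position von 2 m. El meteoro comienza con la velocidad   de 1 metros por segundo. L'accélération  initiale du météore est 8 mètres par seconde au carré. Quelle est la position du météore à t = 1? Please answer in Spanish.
Para resolver esto, necesitamos tomar 3 antiderivadas de nuestra ecuación de la sacudida j(t) = -6. La antiderivada de la sacudida es la aceleración. Usando a(0) = 8, obtenemos a(t) = 8 - 6·t. La integral de la aceleración es la velocidad. Usando v(0) = 1, obtenemos v(t) = -3·t^2 + 8·t + 1. La integral de la velocidad es la posición. Usando x(0) = 2, obtenemos x(t) = -t^3 + 4·t^2 + t + 2. Usando x(t) = -t^3 + 4·t^2 + t + 2 y sustituyendo t = 1, encontramos x = 6.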